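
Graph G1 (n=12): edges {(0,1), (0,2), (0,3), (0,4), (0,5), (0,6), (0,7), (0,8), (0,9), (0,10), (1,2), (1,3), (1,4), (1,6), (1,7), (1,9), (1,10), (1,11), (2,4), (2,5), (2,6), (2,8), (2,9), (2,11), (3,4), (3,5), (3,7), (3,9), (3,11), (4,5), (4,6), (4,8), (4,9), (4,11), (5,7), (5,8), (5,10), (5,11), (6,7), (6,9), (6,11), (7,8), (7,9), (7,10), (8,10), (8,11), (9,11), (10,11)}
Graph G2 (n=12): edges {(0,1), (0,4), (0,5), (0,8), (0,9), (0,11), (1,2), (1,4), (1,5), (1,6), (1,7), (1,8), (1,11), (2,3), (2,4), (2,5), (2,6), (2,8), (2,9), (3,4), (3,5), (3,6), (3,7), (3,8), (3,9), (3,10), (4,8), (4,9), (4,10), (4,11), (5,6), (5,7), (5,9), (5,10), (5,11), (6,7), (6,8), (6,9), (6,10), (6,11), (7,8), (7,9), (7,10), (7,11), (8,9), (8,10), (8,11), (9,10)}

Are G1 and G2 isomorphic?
Yes, isomorphic

The graphs are isomorphic.
One valid mapping φ: V(G1) → V(G2): 0→8, 1→9, 2→7, 3→2, 4→6, 5→1, 6→10, 7→4, 8→11, 9→3, 10→0, 11→5

Verify φ preserves adjacency — for each edge of G1, its image is an edge of G2:
  (0,1) → (φ(0),φ(1)) = (8,9) ∈ E(G2) ✓
  (0,2) → (φ(0),φ(2)) = (7,8) ∈ E(G2) ✓
  (0,3) → (φ(0),φ(3)) = (2,8) ∈ E(G2) ✓
  (0,4) → (φ(0),φ(4)) = (6,8) ∈ E(G2) ✓
  (0,5) → (φ(0),φ(5)) = (1,8) ∈ E(G2) ✓
  (0,6) → (φ(0),φ(6)) = (8,10) ∈ E(G2) ✓
  (0,7) → (φ(0),φ(7)) = (4,8) ∈ E(G2) ✓
  (0,8) → (φ(0),φ(8)) = (8,11) ∈ E(G2) ✓
  (0,9) → (φ(0),φ(9)) = (3,8) ∈ E(G2) ✓
  (0,10) → (φ(0),φ(10)) = (0,8) ∈ E(G2) ✓
  (1,2) → (φ(1),φ(2)) = (7,9) ∈ E(G2) ✓
  (1,3) → (φ(1),φ(3)) = (2,9) ∈ E(G2) ✓
  (1,4) → (φ(1),φ(4)) = (6,9) ∈ E(G2) ✓
  (1,6) → (φ(1),φ(6)) = (9,10) ∈ E(G2) ✓
  (1,7) → (φ(1),φ(7)) = (4,9) ∈ E(G2) ✓
  (1,9) → (φ(1),φ(9)) = (3,9) ∈ E(G2) ✓
  (1,10) → (φ(1),φ(10)) = (0,9) ∈ E(G2) ✓
  (1,11) → (φ(1),φ(11)) = (5,9) ∈ E(G2) ✓
  (2,4) → (φ(2),φ(4)) = (6,7) ∈ E(G2) ✓
  (2,5) → (φ(2),φ(5)) = (1,7) ∈ E(G2) ✓
  (2,6) → (φ(2),φ(6)) = (7,10) ∈ E(G2) ✓
  (2,8) → (φ(2),φ(8)) = (7,11) ∈ E(G2) ✓
  (2,9) → (φ(2),φ(9)) = (3,7) ∈ E(G2) ✓
  (2,11) → (φ(2),φ(11)) = (5,7) ∈ E(G2) ✓
  (3,4) → (φ(3),φ(4)) = (2,6) ∈ E(G2) ✓
  (3,5) → (φ(3),φ(5)) = (1,2) ∈ E(G2) ✓
  (3,7) → (φ(3),φ(7)) = (2,4) ∈ E(G2) ✓
  (3,9) → (φ(3),φ(9)) = (2,3) ∈ E(G2) ✓
  (3,11) → (φ(3),φ(11)) = (2,5) ∈ E(G2) ✓
  (4,5) → (φ(4),φ(5)) = (1,6) ∈ E(G2) ✓
  (4,6) → (φ(4),φ(6)) = (6,10) ∈ E(G2) ✓
  (4,8) → (φ(4),φ(8)) = (6,11) ∈ E(G2) ✓
  (4,9) → (φ(4),φ(9)) = (3,6) ∈ E(G2) ✓
  (4,11) → (φ(4),φ(11)) = (5,6) ∈ E(G2) ✓
  (5,7) → (φ(5),φ(7)) = (1,4) ∈ E(G2) ✓
  (5,8) → (φ(5),φ(8)) = (1,11) ∈ E(G2) ✓
  (5,10) → (φ(5),φ(10)) = (0,1) ∈ E(G2) ✓
  (5,11) → (φ(5),φ(11)) = (1,5) ∈ E(G2) ✓
  (6,7) → (φ(6),φ(7)) = (4,10) ∈ E(G2) ✓
  (6,9) → (φ(6),φ(9)) = (3,10) ∈ E(G2) ✓
  (6,11) → (φ(6),φ(11)) = (5,10) ∈ E(G2) ✓
  (7,8) → (φ(7),φ(8)) = (4,11) ∈ E(G2) ✓
  (7,9) → (φ(7),φ(9)) = (3,4) ∈ E(G2) ✓
  (7,10) → (φ(7),φ(10)) = (0,4) ∈ E(G2) ✓
  (8,10) → (φ(8),φ(10)) = (0,11) ∈ E(G2) ✓
  (8,11) → (φ(8),φ(11)) = (5,11) ∈ E(G2) ✓
  (9,11) → (φ(9),φ(11)) = (3,5) ∈ E(G2) ✓
  (10,11) → (φ(10),φ(11)) = (0,5) ∈ E(G2) ✓
All 48 edges of G1 map to edges of G2, and |E(G1)| = |E(G2)| = 48, so φ is a bijection on edges as well as vertices. Hence G1 ≅ G2.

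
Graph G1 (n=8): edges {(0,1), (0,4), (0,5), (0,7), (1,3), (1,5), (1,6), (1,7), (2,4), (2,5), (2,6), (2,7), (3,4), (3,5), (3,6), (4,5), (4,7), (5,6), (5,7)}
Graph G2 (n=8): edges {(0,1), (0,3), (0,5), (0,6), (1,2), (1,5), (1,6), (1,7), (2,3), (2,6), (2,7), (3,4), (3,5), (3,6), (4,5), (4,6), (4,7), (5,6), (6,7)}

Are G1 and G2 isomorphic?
Yes, isomorphic

The graphs are isomorphic.
One valid mapping φ: V(G1) → V(G2): 0→0, 1→1, 2→4, 3→2, 4→3, 5→6, 6→7, 7→5

Verify φ preserves adjacency — for each edge of G1, its image is an edge of G2:
  (0,1) → (φ(0),φ(1)) = (0,1) ∈ E(G2) ✓
  (0,4) → (φ(0),φ(4)) = (0,3) ∈ E(G2) ✓
  (0,5) → (φ(0),φ(5)) = (0,6) ∈ E(G2) ✓
  (0,7) → (φ(0),φ(7)) = (0,5) ∈ E(G2) ✓
  (1,3) → (φ(1),φ(3)) = (1,2) ∈ E(G2) ✓
  (1,5) → (φ(1),φ(5)) = (1,6) ∈ E(G2) ✓
  (1,6) → (φ(1),φ(6)) = (1,7) ∈ E(G2) ✓
  (1,7) → (φ(1),φ(7)) = (1,5) ∈ E(G2) ✓
  (2,4) → (φ(2),φ(4)) = (3,4) ∈ E(G2) ✓
  (2,5) → (φ(2),φ(5)) = (4,6) ∈ E(G2) ✓
  (2,6) → (φ(2),φ(6)) = (4,7) ∈ E(G2) ✓
  (2,7) → (φ(2),φ(7)) = (4,5) ∈ E(G2) ✓
  (3,4) → (φ(3),φ(4)) = (2,3) ∈ E(G2) ✓
  (3,5) → (φ(3),φ(5)) = (2,6) ∈ E(G2) ✓
  (3,6) → (φ(3),φ(6)) = (2,7) ∈ E(G2) ✓
  (4,5) → (φ(4),φ(5)) = (3,6) ∈ E(G2) ✓
  (4,7) → (φ(4),φ(7)) = (3,5) ∈ E(G2) ✓
  (5,6) → (φ(5),φ(6)) = (6,7) ∈ E(G2) ✓
  (5,7) → (φ(5),φ(7)) = (5,6) ∈ E(G2) ✓
All 19 edges of G1 map to edges of G2, and |E(G1)| = |E(G2)| = 19, so φ is a bijection on edges as well as vertices. Hence G1 ≅ G2.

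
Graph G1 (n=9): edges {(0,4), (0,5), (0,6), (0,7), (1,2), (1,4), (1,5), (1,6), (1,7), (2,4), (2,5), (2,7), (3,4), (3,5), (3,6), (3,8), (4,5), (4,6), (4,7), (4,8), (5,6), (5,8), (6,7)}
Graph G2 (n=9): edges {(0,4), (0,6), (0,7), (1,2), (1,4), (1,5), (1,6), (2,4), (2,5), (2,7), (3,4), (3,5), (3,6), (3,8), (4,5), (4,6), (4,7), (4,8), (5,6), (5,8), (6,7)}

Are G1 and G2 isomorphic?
No, not isomorphic

The graphs are NOT isomorphic.

Counting edges: G1 has 23 edge(s); G2 has 21 edge(s).
Edge count is an isomorphism invariant (a bijection on vertices induces a bijection on edges), so differing edge counts rule out isomorphism.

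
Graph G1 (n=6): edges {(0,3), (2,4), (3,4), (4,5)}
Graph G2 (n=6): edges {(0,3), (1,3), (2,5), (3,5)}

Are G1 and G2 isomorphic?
Yes, isomorphic

The graphs are isomorphic.
One valid mapping φ: V(G1) → V(G2): 0→2, 1→4, 2→0, 3→5, 4→3, 5→1

Verify φ preserves adjacency — for each edge of G1, its image is an edge of G2:
  (0,3) → (φ(0),φ(3)) = (2,5) ∈ E(G2) ✓
  (2,4) → (φ(2),φ(4)) = (0,3) ∈ E(G2) ✓
  (3,4) → (φ(3),φ(4)) = (3,5) ∈ E(G2) ✓
  (4,5) → (φ(4),φ(5)) = (1,3) ∈ E(G2) ✓
All 4 edges of G1 map to edges of G2, and |E(G1)| = |E(G2)| = 4, so φ is a bijection on edges as well as vertices. Hence G1 ≅ G2.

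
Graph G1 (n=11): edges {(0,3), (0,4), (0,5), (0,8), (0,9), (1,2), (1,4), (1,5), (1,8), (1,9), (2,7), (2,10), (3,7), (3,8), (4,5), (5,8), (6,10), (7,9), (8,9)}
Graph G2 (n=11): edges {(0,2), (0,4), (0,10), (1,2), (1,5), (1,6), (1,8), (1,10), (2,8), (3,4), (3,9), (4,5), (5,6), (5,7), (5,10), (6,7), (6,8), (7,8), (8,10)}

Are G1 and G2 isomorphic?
Yes, isomorphic

The graphs are isomorphic.
One valid mapping φ: V(G1) → V(G2): 0→8, 1→5, 2→4, 3→2, 4→7, 5→6, 6→9, 7→0, 8→1, 9→10, 10→3

Verify φ preserves adjacency — for each edge of G1, its image is an edge of G2:
  (0,3) → (φ(0),φ(3)) = (2,8) ∈ E(G2) ✓
  (0,4) → (φ(0),φ(4)) = (7,8) ∈ E(G2) ✓
  (0,5) → (φ(0),φ(5)) = (6,8) ∈ E(G2) ✓
  (0,8) → (φ(0),φ(8)) = (1,8) ∈ E(G2) ✓
  (0,9) → (φ(0),φ(9)) = (8,10) ∈ E(G2) ✓
  (1,2) → (φ(1),φ(2)) = (4,5) ∈ E(G2) ✓
  (1,4) → (φ(1),φ(4)) = (5,7) ∈ E(G2) ✓
  (1,5) → (φ(1),φ(5)) = (5,6) ∈ E(G2) ✓
  (1,8) → (φ(1),φ(8)) = (1,5) ∈ E(G2) ✓
  (1,9) → (φ(1),φ(9)) = (5,10) ∈ E(G2) ✓
  (2,7) → (φ(2),φ(7)) = (0,4) ∈ E(G2) ✓
  (2,10) → (φ(2),φ(10)) = (3,4) ∈ E(G2) ✓
  (3,7) → (φ(3),φ(7)) = (0,2) ∈ E(G2) ✓
  (3,8) → (φ(3),φ(8)) = (1,2) ∈ E(G2) ✓
  (4,5) → (φ(4),φ(5)) = (6,7) ∈ E(G2) ✓
  (5,8) → (φ(5),φ(8)) = (1,6) ∈ E(G2) ✓
  (6,10) → (φ(6),φ(10)) = (3,9) ∈ E(G2) ✓
  (7,9) → (φ(7),φ(9)) = (0,10) ∈ E(G2) ✓
  (8,9) → (φ(8),φ(9)) = (1,10) ∈ E(G2) ✓
All 19 edges of G1 map to edges of G2, and |E(G1)| = |E(G2)| = 19, so φ is a bijection on edges as well as vertices. Hence G1 ≅ G2.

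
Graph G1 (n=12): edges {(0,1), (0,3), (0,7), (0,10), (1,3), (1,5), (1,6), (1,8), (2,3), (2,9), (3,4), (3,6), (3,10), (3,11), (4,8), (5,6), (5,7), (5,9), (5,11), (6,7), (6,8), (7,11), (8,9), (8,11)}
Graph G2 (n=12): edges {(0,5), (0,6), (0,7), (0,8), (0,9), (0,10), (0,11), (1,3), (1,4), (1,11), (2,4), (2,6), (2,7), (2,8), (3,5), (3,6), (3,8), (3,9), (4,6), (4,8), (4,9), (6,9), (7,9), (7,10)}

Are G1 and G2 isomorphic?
Yes, isomorphic

The graphs are isomorphic.
One valid mapping φ: V(G1) → V(G2): 0→7, 1→9, 2→11, 3→0, 4→5, 5→4, 6→6, 7→2, 8→3, 9→1, 10→10, 11→8

Verify φ preserves adjacency — for each edge of G1, its image is an edge of G2:
  (0,1) → (φ(0),φ(1)) = (7,9) ∈ E(G2) ✓
  (0,3) → (φ(0),φ(3)) = (0,7) ∈ E(G2) ✓
  (0,7) → (φ(0),φ(7)) = (2,7) ∈ E(G2) ✓
  (0,10) → (φ(0),φ(10)) = (7,10) ∈ E(G2) ✓
  (1,3) → (φ(1),φ(3)) = (0,9) ∈ E(G2) ✓
  (1,5) → (φ(1),φ(5)) = (4,9) ∈ E(G2) ✓
  (1,6) → (φ(1),φ(6)) = (6,9) ∈ E(G2) ✓
  (1,8) → (φ(1),φ(8)) = (3,9) ∈ E(G2) ✓
  (2,3) → (φ(2),φ(3)) = (0,11) ∈ E(G2) ✓
  (2,9) → (φ(2),φ(9)) = (1,11) ∈ E(G2) ✓
  (3,4) → (φ(3),φ(4)) = (0,5) ∈ E(G2) ✓
  (3,6) → (φ(3),φ(6)) = (0,6) ∈ E(G2) ✓
  (3,10) → (φ(3),φ(10)) = (0,10) ∈ E(G2) ✓
  (3,11) → (φ(3),φ(11)) = (0,8) ∈ E(G2) ✓
  (4,8) → (φ(4),φ(8)) = (3,5) ∈ E(G2) ✓
  (5,6) → (φ(5),φ(6)) = (4,6) ∈ E(G2) ✓
  (5,7) → (φ(5),φ(7)) = (2,4) ∈ E(G2) ✓
  (5,9) → (φ(5),φ(9)) = (1,4) ∈ E(G2) ✓
  (5,11) → (φ(5),φ(11)) = (4,8) ∈ E(G2) ✓
  (6,7) → (φ(6),φ(7)) = (2,6) ∈ E(G2) ✓
  (6,8) → (φ(6),φ(8)) = (3,6) ∈ E(G2) ✓
  (7,11) → (φ(7),φ(11)) = (2,8) ∈ E(G2) ✓
  (8,9) → (φ(8),φ(9)) = (1,3) ∈ E(G2) ✓
  (8,11) → (φ(8),φ(11)) = (3,8) ∈ E(G2) ✓
All 24 edges of G1 map to edges of G2, and |E(G1)| = |E(G2)| = 24, so φ is a bijection on edges as well as vertices. Hence G1 ≅ G2.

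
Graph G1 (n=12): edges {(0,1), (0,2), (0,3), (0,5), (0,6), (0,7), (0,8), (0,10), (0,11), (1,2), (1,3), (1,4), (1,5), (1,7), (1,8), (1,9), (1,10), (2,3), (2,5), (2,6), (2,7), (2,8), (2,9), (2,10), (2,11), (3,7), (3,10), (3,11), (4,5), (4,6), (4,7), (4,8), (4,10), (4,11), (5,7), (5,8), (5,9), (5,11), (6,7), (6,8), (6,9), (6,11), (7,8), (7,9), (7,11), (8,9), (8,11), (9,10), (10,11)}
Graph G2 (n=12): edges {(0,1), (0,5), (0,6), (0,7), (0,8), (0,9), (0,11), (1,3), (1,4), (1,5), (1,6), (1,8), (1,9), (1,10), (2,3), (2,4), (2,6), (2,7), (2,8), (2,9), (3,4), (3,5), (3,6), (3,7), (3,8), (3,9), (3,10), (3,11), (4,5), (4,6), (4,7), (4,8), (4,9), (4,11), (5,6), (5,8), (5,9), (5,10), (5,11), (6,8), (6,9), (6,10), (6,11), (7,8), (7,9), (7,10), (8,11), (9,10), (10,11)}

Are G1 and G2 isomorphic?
Yes, isomorphic

The graphs are isomorphic.
One valid mapping φ: V(G1) → V(G2): 0→4, 1→9, 2→3, 3→2, 4→0, 5→1, 6→11, 7→6, 8→5, 9→10, 10→7, 11→8

Verify φ preserves adjacency — for each edge of G1, its image is an edge of G2:
  (0,1) → (φ(0),φ(1)) = (4,9) ∈ E(G2) ✓
  (0,2) → (φ(0),φ(2)) = (3,4) ∈ E(G2) ✓
  (0,3) → (φ(0),φ(3)) = (2,4) ∈ E(G2) ✓
  (0,5) → (φ(0),φ(5)) = (1,4) ∈ E(G2) ✓
  (0,6) → (φ(0),φ(6)) = (4,11) ∈ E(G2) ✓
  (0,7) → (φ(0),φ(7)) = (4,6) ∈ E(G2) ✓
  (0,8) → (φ(0),φ(8)) = (4,5) ∈ E(G2) ✓
  (0,10) → (φ(0),φ(10)) = (4,7) ∈ E(G2) ✓
  (0,11) → (φ(0),φ(11)) = (4,8) ∈ E(G2) ✓
  (1,2) → (φ(1),φ(2)) = (3,9) ∈ E(G2) ✓
  (1,3) → (φ(1),φ(3)) = (2,9) ∈ E(G2) ✓
  (1,4) → (φ(1),φ(4)) = (0,9) ∈ E(G2) ✓
  (1,5) → (φ(1),φ(5)) = (1,9) ∈ E(G2) ✓
  (1,7) → (φ(1),φ(7)) = (6,9) ∈ E(G2) ✓
  (1,8) → (φ(1),φ(8)) = (5,9) ∈ E(G2) ✓
  (1,9) → (φ(1),φ(9)) = (9,10) ∈ E(G2) ✓
  (1,10) → (φ(1),φ(10)) = (7,9) ∈ E(G2) ✓
  (2,3) → (φ(2),φ(3)) = (2,3) ∈ E(G2) ✓
  (2,5) → (φ(2),φ(5)) = (1,3) ∈ E(G2) ✓
  (2,6) → (φ(2),φ(6)) = (3,11) ∈ E(G2) ✓
  (2,7) → (φ(2),φ(7)) = (3,6) ∈ E(G2) ✓
  (2,8) → (φ(2),φ(8)) = (3,5) ∈ E(G2) ✓
  (2,9) → (φ(2),φ(9)) = (3,10) ∈ E(G2) ✓
  (2,10) → (φ(2),φ(10)) = (3,7) ∈ E(G2) ✓
  (2,11) → (φ(2),φ(11)) = (3,8) ∈ E(G2) ✓
  (3,7) → (φ(3),φ(7)) = (2,6) ∈ E(G2) ✓
  (3,10) → (φ(3),φ(10)) = (2,7) ∈ E(G2) ✓
  (3,11) → (φ(3),φ(11)) = (2,8) ∈ E(G2) ✓
  (4,5) → (φ(4),φ(5)) = (0,1) ∈ E(G2) ✓
  (4,6) → (φ(4),φ(6)) = (0,11) ∈ E(G2) ✓
  (4,7) → (φ(4),φ(7)) = (0,6) ∈ E(G2) ✓
  (4,8) → (φ(4),φ(8)) = (0,5) ∈ E(G2) ✓
  (4,10) → (φ(4),φ(10)) = (0,7) ∈ E(G2) ✓
  (4,11) → (φ(4),φ(11)) = (0,8) ∈ E(G2) ✓
  (5,7) → (φ(5),φ(7)) = (1,6) ∈ E(G2) ✓
  (5,8) → (φ(5),φ(8)) = (1,5) ∈ E(G2) ✓
  (5,9) → (φ(5),φ(9)) = (1,10) ∈ E(G2) ✓
  (5,11) → (φ(5),φ(11)) = (1,8) ∈ E(G2) ✓
  (6,7) → (φ(6),φ(7)) = (6,11) ∈ E(G2) ✓
  (6,8) → (φ(6),φ(8)) = (5,11) ∈ E(G2) ✓
  (6,9) → (φ(6),φ(9)) = (10,11) ∈ E(G2) ✓
  (6,11) → (φ(6),φ(11)) = (8,11) ∈ E(G2) ✓
  (7,8) → (φ(7),φ(8)) = (5,6) ∈ E(G2) ✓
  (7,9) → (φ(7),φ(9)) = (6,10) ∈ E(G2) ✓
  (7,11) → (φ(7),φ(11)) = (6,8) ∈ E(G2) ✓
  (8,9) → (φ(8),φ(9)) = (5,10) ∈ E(G2) ✓
  (8,11) → (φ(8),φ(11)) = (5,8) ∈ E(G2) ✓
  (9,10) → (φ(9),φ(10)) = (7,10) ∈ E(G2) ✓
  (10,11) → (φ(10),φ(11)) = (7,8) ∈ E(G2) ✓
All 49 edges of G1 map to edges of G2, and |E(G1)| = |E(G2)| = 49, so φ is a bijection on edges as well as vertices. Hence G1 ≅ G2.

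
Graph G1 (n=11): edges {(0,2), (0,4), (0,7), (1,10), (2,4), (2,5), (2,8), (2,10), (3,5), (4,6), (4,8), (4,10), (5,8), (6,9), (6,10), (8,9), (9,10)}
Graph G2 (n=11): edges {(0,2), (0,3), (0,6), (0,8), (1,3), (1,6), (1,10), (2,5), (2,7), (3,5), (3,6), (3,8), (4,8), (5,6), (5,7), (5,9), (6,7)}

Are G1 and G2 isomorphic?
Yes, isomorphic

The graphs are isomorphic.
One valid mapping φ: V(G1) → V(G2): 0→1, 1→9, 2→3, 3→4, 4→6, 5→8, 6→7, 7→10, 8→0, 9→2, 10→5

Verify φ preserves adjacency — for each edge of G1, its image is an edge of G2:
  (0,2) → (φ(0),φ(2)) = (1,3) ∈ E(G2) ✓
  (0,4) → (φ(0),φ(4)) = (1,6) ∈ E(G2) ✓
  (0,7) → (φ(0),φ(7)) = (1,10) ∈ E(G2) ✓
  (1,10) → (φ(1),φ(10)) = (5,9) ∈ E(G2) ✓
  (2,4) → (φ(2),φ(4)) = (3,6) ∈ E(G2) ✓
  (2,5) → (φ(2),φ(5)) = (3,8) ∈ E(G2) ✓
  (2,8) → (φ(2),φ(8)) = (0,3) ∈ E(G2) ✓
  (2,10) → (φ(2),φ(10)) = (3,5) ∈ E(G2) ✓
  (3,5) → (φ(3),φ(5)) = (4,8) ∈ E(G2) ✓
  (4,6) → (φ(4),φ(6)) = (6,7) ∈ E(G2) ✓
  (4,8) → (φ(4),φ(8)) = (0,6) ∈ E(G2) ✓
  (4,10) → (φ(4),φ(10)) = (5,6) ∈ E(G2) ✓
  (5,8) → (φ(5),φ(8)) = (0,8) ∈ E(G2) ✓
  (6,9) → (φ(6),φ(9)) = (2,7) ∈ E(G2) ✓
  (6,10) → (φ(6),φ(10)) = (5,7) ∈ E(G2) ✓
  (8,9) → (φ(8),φ(9)) = (0,2) ∈ E(G2) ✓
  (9,10) → (φ(9),φ(10)) = (2,5) ∈ E(G2) ✓
All 17 edges of G1 map to edges of G2, and |E(G1)| = |E(G2)| = 17, so φ is a bijection on edges as well as vertices. Hence G1 ≅ G2.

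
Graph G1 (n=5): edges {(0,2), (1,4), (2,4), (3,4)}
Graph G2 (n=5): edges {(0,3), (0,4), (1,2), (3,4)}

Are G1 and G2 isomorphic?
No, not isomorphic

The graphs are NOT isomorphic.

Counting triangles (3-cliques): G1 has 0, G2 has 1.
Triangle count is an isomorphism invariant, so differing triangle counts rule out isomorphism.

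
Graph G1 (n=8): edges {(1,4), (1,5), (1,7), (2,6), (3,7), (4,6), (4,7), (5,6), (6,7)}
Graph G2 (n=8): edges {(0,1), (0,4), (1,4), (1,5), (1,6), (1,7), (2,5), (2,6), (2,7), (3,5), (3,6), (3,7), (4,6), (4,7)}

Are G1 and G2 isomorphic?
No, not isomorphic

The graphs are NOT isomorphic.

Degrees in G1: deg(0)=0, deg(1)=3, deg(2)=1, deg(3)=1, deg(4)=3, deg(5)=2, deg(6)=4, deg(7)=4.
Sorted degree sequence of G1: [4, 4, 3, 3, 2, 1, 1, 0].
Degrees in G2: deg(0)=2, deg(1)=5, deg(2)=3, deg(3)=3, deg(4)=4, deg(5)=3, deg(6)=4, deg(7)=4.
Sorted degree sequence of G2: [5, 4, 4, 4, 3, 3, 3, 2].
The (sorted) degree sequence is an isomorphism invariant, so since G1 and G2 have different degree sequences they cannot be isomorphic.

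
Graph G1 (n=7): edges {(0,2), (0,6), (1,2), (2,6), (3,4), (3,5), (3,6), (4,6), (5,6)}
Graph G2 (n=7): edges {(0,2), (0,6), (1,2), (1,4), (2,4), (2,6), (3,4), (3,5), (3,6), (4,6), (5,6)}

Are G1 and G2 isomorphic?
No, not isomorphic

The graphs are NOT isomorphic.

Counting edges: G1 has 9 edge(s); G2 has 11 edge(s).
Edge count is an isomorphism invariant (a bijection on vertices induces a bijection on edges), so differing edge counts rule out isomorphism.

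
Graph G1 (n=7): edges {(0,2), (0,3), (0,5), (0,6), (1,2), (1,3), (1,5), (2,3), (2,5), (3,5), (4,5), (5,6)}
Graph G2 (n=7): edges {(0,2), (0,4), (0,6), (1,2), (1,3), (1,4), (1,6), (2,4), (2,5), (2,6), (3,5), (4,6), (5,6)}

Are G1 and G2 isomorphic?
No, not isomorphic

The graphs are NOT isomorphic.

Degrees in G1: deg(0)=4, deg(1)=3, deg(2)=4, deg(3)=4, deg(4)=1, deg(5)=6, deg(6)=2.
Sorted degree sequence of G1: [6, 4, 4, 4, 3, 2, 1].
Degrees in G2: deg(0)=3, deg(1)=4, deg(2)=5, deg(3)=2, deg(4)=4, deg(5)=3, deg(6)=5.
Sorted degree sequence of G2: [5, 5, 4, 4, 3, 3, 2].
The (sorted) degree sequence is an isomorphism invariant, so since G1 and G2 have different degree sequences they cannot be isomorphic.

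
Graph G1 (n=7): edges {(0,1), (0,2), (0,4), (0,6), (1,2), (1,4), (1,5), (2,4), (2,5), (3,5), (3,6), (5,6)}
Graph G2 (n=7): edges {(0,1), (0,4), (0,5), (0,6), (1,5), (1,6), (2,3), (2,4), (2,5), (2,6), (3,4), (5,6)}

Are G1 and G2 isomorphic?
Yes, isomorphic

The graphs are isomorphic.
One valid mapping φ: V(G1) → V(G2): 0→0, 1→6, 2→5, 3→3, 4→1, 5→2, 6→4

Verify φ preserves adjacency — for each edge of G1, its image is an edge of G2:
  (0,1) → (φ(0),φ(1)) = (0,6) ∈ E(G2) ✓
  (0,2) → (φ(0),φ(2)) = (0,5) ∈ E(G2) ✓
  (0,4) → (φ(0),φ(4)) = (0,1) ∈ E(G2) ✓
  (0,6) → (φ(0),φ(6)) = (0,4) ∈ E(G2) ✓
  (1,2) → (φ(1),φ(2)) = (5,6) ∈ E(G2) ✓
  (1,4) → (φ(1),φ(4)) = (1,6) ∈ E(G2) ✓
  (1,5) → (φ(1),φ(5)) = (2,6) ∈ E(G2) ✓
  (2,4) → (φ(2),φ(4)) = (1,5) ∈ E(G2) ✓
  (2,5) → (φ(2),φ(5)) = (2,5) ∈ E(G2) ✓
  (3,5) → (φ(3),φ(5)) = (2,3) ∈ E(G2) ✓
  (3,6) → (φ(3),φ(6)) = (3,4) ∈ E(G2) ✓
  (5,6) → (φ(5),φ(6)) = (2,4) ∈ E(G2) ✓
All 12 edges of G1 map to edges of G2, and |E(G1)| = |E(G2)| = 12, so φ is a bijection on edges as well as vertices. Hence G1 ≅ G2.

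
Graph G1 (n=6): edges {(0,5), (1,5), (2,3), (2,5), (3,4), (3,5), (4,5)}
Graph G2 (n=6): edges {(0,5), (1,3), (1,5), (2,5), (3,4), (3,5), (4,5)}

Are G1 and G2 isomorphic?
Yes, isomorphic

The graphs are isomorphic.
One valid mapping φ: V(G1) → V(G2): 0→2, 1→0, 2→1, 3→3, 4→4, 5→5

Verify φ preserves adjacency — for each edge of G1, its image is an edge of G2:
  (0,5) → (φ(0),φ(5)) = (2,5) ∈ E(G2) ✓
  (1,5) → (φ(1),φ(5)) = (0,5) ∈ E(G2) ✓
  (2,3) → (φ(2),φ(3)) = (1,3) ∈ E(G2) ✓
  (2,5) → (φ(2),φ(5)) = (1,5) ∈ E(G2) ✓
  (3,4) → (φ(3),φ(4)) = (3,4) ∈ E(G2) ✓
  (3,5) → (φ(3),φ(5)) = (3,5) ∈ E(G2) ✓
  (4,5) → (φ(4),φ(5)) = (4,5) ∈ E(G2) ✓
All 7 edges of G1 map to edges of G2, and |E(G1)| = |E(G2)| = 7, so φ is a bijection on edges as well as vertices. Hence G1 ≅ G2.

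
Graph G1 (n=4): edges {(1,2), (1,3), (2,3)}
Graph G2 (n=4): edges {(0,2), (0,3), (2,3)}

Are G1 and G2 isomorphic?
Yes, isomorphic

The graphs are isomorphic.
One valid mapping φ: V(G1) → V(G2): 0→1, 1→0, 2→3, 3→2

Verify φ preserves adjacency — for each edge of G1, its image is an edge of G2:
  (1,2) → (φ(1),φ(2)) = (0,3) ∈ E(G2) ✓
  (1,3) → (φ(1),φ(3)) = (0,2) ∈ E(G2) ✓
  (2,3) → (φ(2),φ(3)) = (2,3) ∈ E(G2) ✓
All 3 edges of G1 map to edges of G2, and |E(G1)| = |E(G2)| = 3, so φ is a bijection on edges as well as vertices. Hence G1 ≅ G2.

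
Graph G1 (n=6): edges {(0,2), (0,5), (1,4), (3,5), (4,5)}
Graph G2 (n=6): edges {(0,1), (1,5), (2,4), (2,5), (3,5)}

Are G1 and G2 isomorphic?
Yes, isomorphic

The graphs are isomorphic.
One valid mapping φ: V(G1) → V(G2): 0→2, 1→0, 2→4, 3→3, 4→1, 5→5

Verify φ preserves adjacency — for each edge of G1, its image is an edge of G2:
  (0,2) → (φ(0),φ(2)) = (2,4) ∈ E(G2) ✓
  (0,5) → (φ(0),φ(5)) = (2,5) ∈ E(G2) ✓
  (1,4) → (φ(1),φ(4)) = (0,1) ∈ E(G2) ✓
  (3,5) → (φ(3),φ(5)) = (3,5) ∈ E(G2) ✓
  (4,5) → (φ(4),φ(5)) = (1,5) ∈ E(G2) ✓
All 5 edges of G1 map to edges of G2, and |E(G1)| = |E(G2)| = 5, so φ is a bijection on edges as well as vertices. Hence G1 ≅ G2.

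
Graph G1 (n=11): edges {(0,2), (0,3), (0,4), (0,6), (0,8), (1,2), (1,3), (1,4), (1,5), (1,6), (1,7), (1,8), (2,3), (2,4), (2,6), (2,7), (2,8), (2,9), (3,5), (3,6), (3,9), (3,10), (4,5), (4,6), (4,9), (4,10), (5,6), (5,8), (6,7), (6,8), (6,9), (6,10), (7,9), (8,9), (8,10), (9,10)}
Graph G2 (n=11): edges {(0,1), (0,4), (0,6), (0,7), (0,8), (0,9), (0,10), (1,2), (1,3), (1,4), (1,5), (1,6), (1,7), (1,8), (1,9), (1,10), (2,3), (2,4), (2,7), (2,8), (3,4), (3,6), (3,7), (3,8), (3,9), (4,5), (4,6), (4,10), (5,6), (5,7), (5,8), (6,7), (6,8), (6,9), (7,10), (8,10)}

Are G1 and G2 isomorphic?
Yes, isomorphic

The graphs are isomorphic.
One valid mapping φ: V(G1) → V(G2): 0→5, 1→0, 2→6, 3→8, 4→7, 5→10, 6→1, 7→9, 8→4, 9→3, 10→2

Verify φ preserves adjacency — for each edge of G1, its image is an edge of G2:
  (0,2) → (φ(0),φ(2)) = (5,6) ∈ E(G2) ✓
  (0,3) → (φ(0),φ(3)) = (5,8) ∈ E(G2) ✓
  (0,4) → (φ(0),φ(4)) = (5,7) ∈ E(G2) ✓
  (0,6) → (φ(0),φ(6)) = (1,5) ∈ E(G2) ✓
  (0,8) → (φ(0),φ(8)) = (4,5) ∈ E(G2) ✓
  (1,2) → (φ(1),φ(2)) = (0,6) ∈ E(G2) ✓
  (1,3) → (φ(1),φ(3)) = (0,8) ∈ E(G2) ✓
  (1,4) → (φ(1),φ(4)) = (0,7) ∈ E(G2) ✓
  (1,5) → (φ(1),φ(5)) = (0,10) ∈ E(G2) ✓
  (1,6) → (φ(1),φ(6)) = (0,1) ∈ E(G2) ✓
  (1,7) → (φ(1),φ(7)) = (0,9) ∈ E(G2) ✓
  (1,8) → (φ(1),φ(8)) = (0,4) ∈ E(G2) ✓
  (2,3) → (φ(2),φ(3)) = (6,8) ∈ E(G2) ✓
  (2,4) → (φ(2),φ(4)) = (6,7) ∈ E(G2) ✓
  (2,6) → (φ(2),φ(6)) = (1,6) ∈ E(G2) ✓
  (2,7) → (φ(2),φ(7)) = (6,9) ∈ E(G2) ✓
  (2,8) → (φ(2),φ(8)) = (4,6) ∈ E(G2) ✓
  (2,9) → (φ(2),φ(9)) = (3,6) ∈ E(G2) ✓
  (3,5) → (φ(3),φ(5)) = (8,10) ∈ E(G2) ✓
  (3,6) → (φ(3),φ(6)) = (1,8) ∈ E(G2) ✓
  (3,9) → (φ(3),φ(9)) = (3,8) ∈ E(G2) ✓
  (3,10) → (φ(3),φ(10)) = (2,8) ∈ E(G2) ✓
  (4,5) → (φ(4),φ(5)) = (7,10) ∈ E(G2) ✓
  (4,6) → (φ(4),φ(6)) = (1,7) ∈ E(G2) ✓
  (4,9) → (φ(4),φ(9)) = (3,7) ∈ E(G2) ✓
  (4,10) → (φ(4),φ(10)) = (2,7) ∈ E(G2) ✓
  (5,6) → (φ(5),φ(6)) = (1,10) ∈ E(G2) ✓
  (5,8) → (φ(5),φ(8)) = (4,10) ∈ E(G2) ✓
  (6,7) → (φ(6),φ(7)) = (1,9) ∈ E(G2) ✓
  (6,8) → (φ(6),φ(8)) = (1,4) ∈ E(G2) ✓
  (6,9) → (φ(6),φ(9)) = (1,3) ∈ E(G2) ✓
  (6,10) → (φ(6),φ(10)) = (1,2) ∈ E(G2) ✓
  (7,9) → (φ(7),φ(9)) = (3,9) ∈ E(G2) ✓
  (8,9) → (φ(8),φ(9)) = (3,4) ∈ E(G2) ✓
  (8,10) → (φ(8),φ(10)) = (2,4) ∈ E(G2) ✓
  (9,10) → (φ(9),φ(10)) = (2,3) ∈ E(G2) ✓
All 36 edges of G1 map to edges of G2, and |E(G1)| = |E(G2)| = 36, so φ is a bijection on edges as well as vertices. Hence G1 ≅ G2.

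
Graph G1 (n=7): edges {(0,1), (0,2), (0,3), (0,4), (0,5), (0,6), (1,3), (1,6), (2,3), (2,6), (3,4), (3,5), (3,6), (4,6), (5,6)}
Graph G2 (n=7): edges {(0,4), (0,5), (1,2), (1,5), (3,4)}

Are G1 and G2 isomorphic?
No, not isomorphic

The graphs are NOT isomorphic.

Degrees in G1: deg(0)=6, deg(1)=3, deg(2)=3, deg(3)=6, deg(4)=3, deg(5)=3, deg(6)=6.
Sorted degree sequence of G1: [6, 6, 6, 3, 3, 3, 3].
Degrees in G2: deg(0)=2, deg(1)=2, deg(2)=1, deg(3)=1, deg(4)=2, deg(5)=2, deg(6)=0.
Sorted degree sequence of G2: [2, 2, 2, 2, 1, 1, 0].
The (sorted) degree sequence is an isomorphism invariant, so since G1 and G2 have different degree sequences they cannot be isomorphic.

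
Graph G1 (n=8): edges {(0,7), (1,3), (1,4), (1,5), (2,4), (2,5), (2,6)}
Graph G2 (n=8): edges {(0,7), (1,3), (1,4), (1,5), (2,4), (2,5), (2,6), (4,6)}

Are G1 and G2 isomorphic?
No, not isomorphic

The graphs are NOT isomorphic.

Counting edges: G1 has 7 edge(s); G2 has 8 edge(s).
Edge count is an isomorphism invariant (a bijection on vertices induces a bijection on edges), so differing edge counts rule out isomorphism.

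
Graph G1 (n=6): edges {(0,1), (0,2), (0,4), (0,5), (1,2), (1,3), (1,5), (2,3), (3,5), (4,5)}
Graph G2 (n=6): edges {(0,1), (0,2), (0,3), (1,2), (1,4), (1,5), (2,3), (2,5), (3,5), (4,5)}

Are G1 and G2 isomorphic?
Yes, isomorphic

The graphs are isomorphic.
One valid mapping φ: V(G1) → V(G2): 0→5, 1→2, 2→3, 3→0, 4→4, 5→1

Verify φ preserves adjacency — for each edge of G1, its image is an edge of G2:
  (0,1) → (φ(0),φ(1)) = (2,5) ∈ E(G2) ✓
  (0,2) → (φ(0),φ(2)) = (3,5) ∈ E(G2) ✓
  (0,4) → (φ(0),φ(4)) = (4,5) ∈ E(G2) ✓
  (0,5) → (φ(0),φ(5)) = (1,5) ∈ E(G2) ✓
  (1,2) → (φ(1),φ(2)) = (2,3) ∈ E(G2) ✓
  (1,3) → (φ(1),φ(3)) = (0,2) ∈ E(G2) ✓
  (1,5) → (φ(1),φ(5)) = (1,2) ∈ E(G2) ✓
  (2,3) → (φ(2),φ(3)) = (0,3) ∈ E(G2) ✓
  (3,5) → (φ(3),φ(5)) = (0,1) ∈ E(G2) ✓
  (4,5) → (φ(4),φ(5)) = (1,4) ∈ E(G2) ✓
All 10 edges of G1 map to edges of G2, and |E(G1)| = |E(G2)| = 10, so φ is a bijection on edges as well as vertices. Hence G1 ≅ G2.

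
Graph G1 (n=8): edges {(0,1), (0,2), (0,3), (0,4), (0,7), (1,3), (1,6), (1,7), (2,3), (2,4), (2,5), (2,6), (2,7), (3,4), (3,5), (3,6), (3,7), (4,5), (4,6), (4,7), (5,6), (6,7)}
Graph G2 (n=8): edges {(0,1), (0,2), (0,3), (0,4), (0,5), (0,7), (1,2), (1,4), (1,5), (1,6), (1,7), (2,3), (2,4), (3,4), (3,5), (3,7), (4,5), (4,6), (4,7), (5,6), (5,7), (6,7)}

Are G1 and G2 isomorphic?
Yes, isomorphic

The graphs are isomorphic.
One valid mapping φ: V(G1) → V(G2): 0→3, 1→2, 2→7, 3→4, 4→5, 5→6, 6→1, 7→0

Verify φ preserves adjacency — for each edge of G1, its image is an edge of G2:
  (0,1) → (φ(0),φ(1)) = (2,3) ∈ E(G2) ✓
  (0,2) → (φ(0),φ(2)) = (3,7) ∈ E(G2) ✓
  (0,3) → (φ(0),φ(3)) = (3,4) ∈ E(G2) ✓
  (0,4) → (φ(0),φ(4)) = (3,5) ∈ E(G2) ✓
  (0,7) → (φ(0),φ(7)) = (0,3) ∈ E(G2) ✓
  (1,3) → (φ(1),φ(3)) = (2,4) ∈ E(G2) ✓
  (1,6) → (φ(1),φ(6)) = (1,2) ∈ E(G2) ✓
  (1,7) → (φ(1),φ(7)) = (0,2) ∈ E(G2) ✓
  (2,3) → (φ(2),φ(3)) = (4,7) ∈ E(G2) ✓
  (2,4) → (φ(2),φ(4)) = (5,7) ∈ E(G2) ✓
  (2,5) → (φ(2),φ(5)) = (6,7) ∈ E(G2) ✓
  (2,6) → (φ(2),φ(6)) = (1,7) ∈ E(G2) ✓
  (2,7) → (φ(2),φ(7)) = (0,7) ∈ E(G2) ✓
  (3,4) → (φ(3),φ(4)) = (4,5) ∈ E(G2) ✓
  (3,5) → (φ(3),φ(5)) = (4,6) ∈ E(G2) ✓
  (3,6) → (φ(3),φ(6)) = (1,4) ∈ E(G2) ✓
  (3,7) → (φ(3),φ(7)) = (0,4) ∈ E(G2) ✓
  (4,5) → (φ(4),φ(5)) = (5,6) ∈ E(G2) ✓
  (4,6) → (φ(4),φ(6)) = (1,5) ∈ E(G2) ✓
  (4,7) → (φ(4),φ(7)) = (0,5) ∈ E(G2) ✓
  (5,6) → (φ(5),φ(6)) = (1,6) ∈ E(G2) ✓
  (6,7) → (φ(6),φ(7)) = (0,1) ∈ E(G2) ✓
All 22 edges of G1 map to edges of G2, and |E(G1)| = |E(G2)| = 22, so φ is a bijection on edges as well as vertices. Hence G1 ≅ G2.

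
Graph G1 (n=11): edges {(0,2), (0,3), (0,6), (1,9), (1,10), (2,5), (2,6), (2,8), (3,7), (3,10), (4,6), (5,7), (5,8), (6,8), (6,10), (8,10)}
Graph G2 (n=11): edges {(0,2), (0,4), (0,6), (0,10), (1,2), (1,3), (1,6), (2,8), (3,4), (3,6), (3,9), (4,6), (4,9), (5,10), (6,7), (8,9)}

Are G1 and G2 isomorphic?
Yes, isomorphic

The graphs are isomorphic.
One valid mapping φ: V(G1) → V(G2): 0→1, 1→10, 2→3, 3→2, 4→7, 5→9, 6→6, 7→8, 8→4, 9→5, 10→0

Verify φ preserves adjacency — for each edge of G1, its image is an edge of G2:
  (0,2) → (φ(0),φ(2)) = (1,3) ∈ E(G2) ✓
  (0,3) → (φ(0),φ(3)) = (1,2) ∈ E(G2) ✓
  (0,6) → (φ(0),φ(6)) = (1,6) ∈ E(G2) ✓
  (1,9) → (φ(1),φ(9)) = (5,10) ∈ E(G2) ✓
  (1,10) → (φ(1),φ(10)) = (0,10) ∈ E(G2) ✓
  (2,5) → (φ(2),φ(5)) = (3,9) ∈ E(G2) ✓
  (2,6) → (φ(2),φ(6)) = (3,6) ∈ E(G2) ✓
  (2,8) → (φ(2),φ(8)) = (3,4) ∈ E(G2) ✓
  (3,7) → (φ(3),φ(7)) = (2,8) ∈ E(G2) ✓
  (3,10) → (φ(3),φ(10)) = (0,2) ∈ E(G2) ✓
  (4,6) → (φ(4),φ(6)) = (6,7) ∈ E(G2) ✓
  (5,7) → (φ(5),φ(7)) = (8,9) ∈ E(G2) ✓
  (5,8) → (φ(5),φ(8)) = (4,9) ∈ E(G2) ✓
  (6,8) → (φ(6),φ(8)) = (4,6) ∈ E(G2) ✓
  (6,10) → (φ(6),φ(10)) = (0,6) ∈ E(G2) ✓
  (8,10) → (φ(8),φ(10)) = (0,4) ∈ E(G2) ✓
All 16 edges of G1 map to edges of G2, and |E(G1)| = |E(G2)| = 16, so φ is a bijection on edges as well as vertices. Hence G1 ≅ G2.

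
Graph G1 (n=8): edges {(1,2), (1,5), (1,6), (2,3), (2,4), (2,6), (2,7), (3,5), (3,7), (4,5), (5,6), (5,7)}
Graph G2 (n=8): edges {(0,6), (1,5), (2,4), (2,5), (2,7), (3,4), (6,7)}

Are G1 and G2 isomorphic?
No, not isomorphic

The graphs are NOT isomorphic.

Degrees in G1: deg(0)=0, deg(1)=3, deg(2)=5, deg(3)=3, deg(4)=2, deg(5)=5, deg(6)=3, deg(7)=3.
Sorted degree sequence of G1: [5, 5, 3, 3, 3, 3, 2, 0].
Degrees in G2: deg(0)=1, deg(1)=1, deg(2)=3, deg(3)=1, deg(4)=2, deg(5)=2, deg(6)=2, deg(7)=2.
Sorted degree sequence of G2: [3, 2, 2, 2, 2, 1, 1, 1].
The (sorted) degree sequence is an isomorphism invariant, so since G1 and G2 have different degree sequences they cannot be isomorphic.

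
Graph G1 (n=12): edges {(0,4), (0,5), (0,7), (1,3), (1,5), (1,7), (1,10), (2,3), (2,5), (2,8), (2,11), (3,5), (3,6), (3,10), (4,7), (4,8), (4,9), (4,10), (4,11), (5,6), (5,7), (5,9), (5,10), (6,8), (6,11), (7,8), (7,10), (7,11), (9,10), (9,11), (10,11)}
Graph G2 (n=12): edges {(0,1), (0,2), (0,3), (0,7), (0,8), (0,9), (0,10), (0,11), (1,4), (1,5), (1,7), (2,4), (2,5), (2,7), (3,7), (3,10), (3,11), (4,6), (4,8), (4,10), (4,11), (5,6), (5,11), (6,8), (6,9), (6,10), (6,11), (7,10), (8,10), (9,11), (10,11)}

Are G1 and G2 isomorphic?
Yes, isomorphic

The graphs are isomorphic.
One valid mapping φ: V(G1) → V(G2): 0→9, 1→3, 2→2, 3→7, 4→6, 5→0, 6→1, 7→11, 8→5, 9→8, 10→10, 11→4

Verify φ preserves adjacency — for each edge of G1, its image is an edge of G2:
  (0,4) → (φ(0),φ(4)) = (6,9) ∈ E(G2) ✓
  (0,5) → (φ(0),φ(5)) = (0,9) ∈ E(G2) ✓
  (0,7) → (φ(0),φ(7)) = (9,11) ∈ E(G2) ✓
  (1,3) → (φ(1),φ(3)) = (3,7) ∈ E(G2) ✓
  (1,5) → (φ(1),φ(5)) = (0,3) ∈ E(G2) ✓
  (1,7) → (φ(1),φ(7)) = (3,11) ∈ E(G2) ✓
  (1,10) → (φ(1),φ(10)) = (3,10) ∈ E(G2) ✓
  (2,3) → (φ(2),φ(3)) = (2,7) ∈ E(G2) ✓
  (2,5) → (φ(2),φ(5)) = (0,2) ∈ E(G2) ✓
  (2,8) → (φ(2),φ(8)) = (2,5) ∈ E(G2) ✓
  (2,11) → (φ(2),φ(11)) = (2,4) ∈ E(G2) ✓
  (3,5) → (φ(3),φ(5)) = (0,7) ∈ E(G2) ✓
  (3,6) → (φ(3),φ(6)) = (1,7) ∈ E(G2) ✓
  (3,10) → (φ(3),φ(10)) = (7,10) ∈ E(G2) ✓
  (4,7) → (φ(4),φ(7)) = (6,11) ∈ E(G2) ✓
  (4,8) → (φ(4),φ(8)) = (5,6) ∈ E(G2) ✓
  (4,9) → (φ(4),φ(9)) = (6,8) ∈ E(G2) ✓
  (4,10) → (φ(4),φ(10)) = (6,10) ∈ E(G2) ✓
  (4,11) → (φ(4),φ(11)) = (4,6) ∈ E(G2) ✓
  (5,6) → (φ(5),φ(6)) = (0,1) ∈ E(G2) ✓
  (5,7) → (φ(5),φ(7)) = (0,11) ∈ E(G2) ✓
  (5,9) → (φ(5),φ(9)) = (0,8) ∈ E(G2) ✓
  (5,10) → (φ(5),φ(10)) = (0,10) ∈ E(G2) ✓
  (6,8) → (φ(6),φ(8)) = (1,5) ∈ E(G2) ✓
  (6,11) → (φ(6),φ(11)) = (1,4) ∈ E(G2) ✓
  (7,8) → (φ(7),φ(8)) = (5,11) ∈ E(G2) ✓
  (7,10) → (φ(7),φ(10)) = (10,11) ∈ E(G2) ✓
  (7,11) → (φ(7),φ(11)) = (4,11) ∈ E(G2) ✓
  (9,10) → (φ(9),φ(10)) = (8,10) ∈ E(G2) ✓
  (9,11) → (φ(9),φ(11)) = (4,8) ∈ E(G2) ✓
  (10,11) → (φ(10),φ(11)) = (4,10) ∈ E(G2) ✓
All 31 edges of G1 map to edges of G2, and |E(G1)| = |E(G2)| = 31, so φ is a bijection on edges as well as vertices. Hence G1 ≅ G2.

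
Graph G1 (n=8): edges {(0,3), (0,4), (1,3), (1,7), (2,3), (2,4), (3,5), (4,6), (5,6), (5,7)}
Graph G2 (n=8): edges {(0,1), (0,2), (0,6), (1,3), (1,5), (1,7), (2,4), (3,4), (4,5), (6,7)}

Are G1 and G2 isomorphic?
Yes, isomorphic

The graphs are isomorphic.
One valid mapping φ: V(G1) → V(G2): 0→5, 1→7, 2→3, 3→1, 4→4, 5→0, 6→2, 7→6

Verify φ preserves adjacency — for each edge of G1, its image is an edge of G2:
  (0,3) → (φ(0),φ(3)) = (1,5) ∈ E(G2) ✓
  (0,4) → (φ(0),φ(4)) = (4,5) ∈ E(G2) ✓
  (1,3) → (φ(1),φ(3)) = (1,7) ∈ E(G2) ✓
  (1,7) → (φ(1),φ(7)) = (6,7) ∈ E(G2) ✓
  (2,3) → (φ(2),φ(3)) = (1,3) ∈ E(G2) ✓
  (2,4) → (φ(2),φ(4)) = (3,4) ∈ E(G2) ✓
  (3,5) → (φ(3),φ(5)) = (0,1) ∈ E(G2) ✓
  (4,6) → (φ(4),φ(6)) = (2,4) ∈ E(G2) ✓
  (5,6) → (φ(5),φ(6)) = (0,2) ∈ E(G2) ✓
  (5,7) → (φ(5),φ(7)) = (0,6) ∈ E(G2) ✓
All 10 edges of G1 map to edges of G2, and |E(G1)| = |E(G2)| = 10, so φ is a bijection on edges as well as vertices. Hence G1 ≅ G2.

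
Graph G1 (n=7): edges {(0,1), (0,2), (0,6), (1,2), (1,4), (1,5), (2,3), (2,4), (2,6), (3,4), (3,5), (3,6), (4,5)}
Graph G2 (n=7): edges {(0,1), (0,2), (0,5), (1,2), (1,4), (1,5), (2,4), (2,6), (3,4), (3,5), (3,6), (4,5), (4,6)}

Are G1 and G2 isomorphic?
Yes, isomorphic

The graphs are isomorphic.
One valid mapping φ: V(G1) → V(G2): 0→6, 1→2, 2→4, 3→5, 4→1, 5→0, 6→3

Verify φ preserves adjacency — for each edge of G1, its image is an edge of G2:
  (0,1) → (φ(0),φ(1)) = (2,6) ∈ E(G2) ✓
  (0,2) → (φ(0),φ(2)) = (4,6) ∈ E(G2) ✓
  (0,6) → (φ(0),φ(6)) = (3,6) ∈ E(G2) ✓
  (1,2) → (φ(1),φ(2)) = (2,4) ∈ E(G2) ✓
  (1,4) → (φ(1),φ(4)) = (1,2) ∈ E(G2) ✓
  (1,5) → (φ(1),φ(5)) = (0,2) ∈ E(G2) ✓
  (2,3) → (φ(2),φ(3)) = (4,5) ∈ E(G2) ✓
  (2,4) → (φ(2),φ(4)) = (1,4) ∈ E(G2) ✓
  (2,6) → (φ(2),φ(6)) = (3,4) ∈ E(G2) ✓
  (3,4) → (φ(3),φ(4)) = (1,5) ∈ E(G2) ✓
  (3,5) → (φ(3),φ(5)) = (0,5) ∈ E(G2) ✓
  (3,6) → (φ(3),φ(6)) = (3,5) ∈ E(G2) ✓
  (4,5) → (φ(4),φ(5)) = (0,1) ∈ E(G2) ✓
All 13 edges of G1 map to edges of G2, and |E(G1)| = |E(G2)| = 13, so φ is a bijection on edges as well as vertices. Hence G1 ≅ G2.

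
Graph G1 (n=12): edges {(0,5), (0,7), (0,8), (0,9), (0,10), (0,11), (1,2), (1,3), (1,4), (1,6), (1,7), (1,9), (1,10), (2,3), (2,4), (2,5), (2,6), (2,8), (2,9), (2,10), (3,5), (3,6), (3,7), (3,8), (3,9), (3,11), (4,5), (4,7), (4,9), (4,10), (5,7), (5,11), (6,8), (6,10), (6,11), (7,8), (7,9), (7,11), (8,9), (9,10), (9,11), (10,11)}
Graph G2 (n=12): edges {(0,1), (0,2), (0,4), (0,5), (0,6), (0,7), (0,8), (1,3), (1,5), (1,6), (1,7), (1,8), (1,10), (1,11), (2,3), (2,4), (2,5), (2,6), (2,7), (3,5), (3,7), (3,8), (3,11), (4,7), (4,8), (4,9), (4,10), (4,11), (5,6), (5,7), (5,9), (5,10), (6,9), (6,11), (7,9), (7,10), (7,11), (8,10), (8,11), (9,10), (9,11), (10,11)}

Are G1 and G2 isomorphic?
Yes, isomorphic

The graphs are isomorphic.
One valid mapping φ: V(G1) → V(G2): 0→2, 1→10, 2→11, 3→1, 4→9, 5→6, 6→8, 7→5, 8→3, 9→7, 10→4, 11→0

Verify φ preserves adjacency — for each edge of G1, its image is an edge of G2:
  (0,5) → (φ(0),φ(5)) = (2,6) ∈ E(G2) ✓
  (0,7) → (φ(0),φ(7)) = (2,5) ∈ E(G2) ✓
  (0,8) → (φ(0),φ(8)) = (2,3) ∈ E(G2) ✓
  (0,9) → (φ(0),φ(9)) = (2,7) ∈ E(G2) ✓
  (0,10) → (φ(0),φ(10)) = (2,4) ∈ E(G2) ✓
  (0,11) → (φ(0),φ(11)) = (0,2) ∈ E(G2) ✓
  (1,2) → (φ(1),φ(2)) = (10,11) ∈ E(G2) ✓
  (1,3) → (φ(1),φ(3)) = (1,10) ∈ E(G2) ✓
  (1,4) → (φ(1),φ(4)) = (9,10) ∈ E(G2) ✓
  (1,6) → (φ(1),φ(6)) = (8,10) ∈ E(G2) ✓
  (1,7) → (φ(1),φ(7)) = (5,10) ∈ E(G2) ✓
  (1,9) → (φ(1),φ(9)) = (7,10) ∈ E(G2) ✓
  (1,10) → (φ(1),φ(10)) = (4,10) ∈ E(G2) ✓
  (2,3) → (φ(2),φ(3)) = (1,11) ∈ E(G2) ✓
  (2,4) → (φ(2),φ(4)) = (9,11) ∈ E(G2) ✓
  (2,5) → (φ(2),φ(5)) = (6,11) ∈ E(G2) ✓
  (2,6) → (φ(2),φ(6)) = (8,11) ∈ E(G2) ✓
  (2,8) → (φ(2),φ(8)) = (3,11) ∈ E(G2) ✓
  (2,9) → (φ(2),φ(9)) = (7,11) ∈ E(G2) ✓
  (2,10) → (φ(2),φ(10)) = (4,11) ∈ E(G2) ✓
  (3,5) → (φ(3),φ(5)) = (1,6) ∈ E(G2) ✓
  (3,6) → (φ(3),φ(6)) = (1,8) ∈ E(G2) ✓
  (3,7) → (φ(3),φ(7)) = (1,5) ∈ E(G2) ✓
  (3,8) → (φ(3),φ(8)) = (1,3) ∈ E(G2) ✓
  (3,9) → (φ(3),φ(9)) = (1,7) ∈ E(G2) ✓
  (3,11) → (φ(3),φ(11)) = (0,1) ∈ E(G2) ✓
  (4,5) → (φ(4),φ(5)) = (6,9) ∈ E(G2) ✓
  (4,7) → (φ(4),φ(7)) = (5,9) ∈ E(G2) ✓
  (4,9) → (φ(4),φ(9)) = (7,9) ∈ E(G2) ✓
  (4,10) → (φ(4),φ(10)) = (4,9) ∈ E(G2) ✓
  (5,7) → (φ(5),φ(7)) = (5,6) ∈ E(G2) ✓
  (5,11) → (φ(5),φ(11)) = (0,6) ∈ E(G2) ✓
  (6,8) → (φ(6),φ(8)) = (3,8) ∈ E(G2) ✓
  (6,10) → (φ(6),φ(10)) = (4,8) ∈ E(G2) ✓
  (6,11) → (φ(6),φ(11)) = (0,8) ∈ E(G2) ✓
  (7,8) → (φ(7),φ(8)) = (3,5) ∈ E(G2) ✓
  (7,9) → (φ(7),φ(9)) = (5,7) ∈ E(G2) ✓
  (7,11) → (φ(7),φ(11)) = (0,5) ∈ E(G2) ✓
  (8,9) → (φ(8),φ(9)) = (3,7) ∈ E(G2) ✓
  (9,10) → (φ(9),φ(10)) = (4,7) ∈ E(G2) ✓
  (9,11) → (φ(9),φ(11)) = (0,7) ∈ E(G2) ✓
  (10,11) → (φ(10),φ(11)) = (0,4) ∈ E(G2) ✓
All 42 edges of G1 map to edges of G2, and |E(G1)| = |E(G2)| = 42, so φ is a bijection on edges as well as vertices. Hence G1 ≅ G2.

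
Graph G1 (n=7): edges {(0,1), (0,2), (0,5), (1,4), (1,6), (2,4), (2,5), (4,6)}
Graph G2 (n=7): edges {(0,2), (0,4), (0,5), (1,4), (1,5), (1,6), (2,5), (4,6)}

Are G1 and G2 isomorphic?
Yes, isomorphic

The graphs are isomorphic.
One valid mapping φ: V(G1) → V(G2): 0→1, 1→5, 2→4, 3→3, 4→0, 5→6, 6→2

Verify φ preserves adjacency — for each edge of G1, its image is an edge of G2:
  (0,1) → (φ(0),φ(1)) = (1,5) ∈ E(G2) ✓
  (0,2) → (φ(0),φ(2)) = (1,4) ∈ E(G2) ✓
  (0,5) → (φ(0),φ(5)) = (1,6) ∈ E(G2) ✓
  (1,4) → (φ(1),φ(4)) = (0,5) ∈ E(G2) ✓
  (1,6) → (φ(1),φ(6)) = (2,5) ∈ E(G2) ✓
  (2,4) → (φ(2),φ(4)) = (0,4) ∈ E(G2) ✓
  (2,5) → (φ(2),φ(5)) = (4,6) ∈ E(G2) ✓
  (4,6) → (φ(4),φ(6)) = (0,2) ∈ E(G2) ✓
All 8 edges of G1 map to edges of G2, and |E(G1)| = |E(G2)| = 8, so φ is a bijection on edges as well as vertices. Hence G1 ≅ G2.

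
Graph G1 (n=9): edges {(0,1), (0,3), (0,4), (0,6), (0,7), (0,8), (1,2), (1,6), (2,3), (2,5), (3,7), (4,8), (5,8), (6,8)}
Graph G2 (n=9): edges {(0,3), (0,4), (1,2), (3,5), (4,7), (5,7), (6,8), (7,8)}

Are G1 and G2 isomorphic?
No, not isomorphic

The graphs are NOT isomorphic.

Connected components of G1: 1 component(s) with vertex sets [[0, 1, 2, 3, 4, 5, 6, 7, 8]], sizes [9].
Connected components of G2: 2 component(s) with vertex sets [[1, 2], [0, 3, 4, 5, 6, 7, 8]], sizes [2, 7].
The number of connected components (and the multiset of component sizes) is an isomorphism invariant — an isomorphism maps each component of G1 bijectively onto a component of G2. Since G1 has 1 component(s) and G2 has 2, they cannot be isomorphic.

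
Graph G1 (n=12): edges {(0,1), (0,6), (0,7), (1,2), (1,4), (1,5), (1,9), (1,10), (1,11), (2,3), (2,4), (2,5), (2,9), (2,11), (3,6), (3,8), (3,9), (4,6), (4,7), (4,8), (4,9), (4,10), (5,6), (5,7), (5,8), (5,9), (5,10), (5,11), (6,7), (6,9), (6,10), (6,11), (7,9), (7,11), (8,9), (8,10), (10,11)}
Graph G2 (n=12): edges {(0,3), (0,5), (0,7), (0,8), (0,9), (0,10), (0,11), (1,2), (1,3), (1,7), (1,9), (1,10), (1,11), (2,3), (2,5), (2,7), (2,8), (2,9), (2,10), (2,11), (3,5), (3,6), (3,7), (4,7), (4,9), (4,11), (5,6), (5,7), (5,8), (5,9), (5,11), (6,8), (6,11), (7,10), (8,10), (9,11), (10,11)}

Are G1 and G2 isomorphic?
Yes, isomorphic

The graphs are isomorphic.
One valid mapping φ: V(G1) → V(G2): 0→4, 1→7, 2→3, 3→6, 4→0, 5→2, 6→11, 7→9, 8→8, 9→5, 10→10, 11→1

Verify φ preserves adjacency — for each edge of G1, its image is an edge of G2:
  (0,1) → (φ(0),φ(1)) = (4,7) ∈ E(G2) ✓
  (0,6) → (φ(0),φ(6)) = (4,11) ∈ E(G2) ✓
  (0,7) → (φ(0),φ(7)) = (4,9) ∈ E(G2) ✓
  (1,2) → (φ(1),φ(2)) = (3,7) ∈ E(G2) ✓
  (1,4) → (φ(1),φ(4)) = (0,7) ∈ E(G2) ✓
  (1,5) → (φ(1),φ(5)) = (2,7) ∈ E(G2) ✓
  (1,9) → (φ(1),φ(9)) = (5,7) ∈ E(G2) ✓
  (1,10) → (φ(1),φ(10)) = (7,10) ∈ E(G2) ✓
  (1,11) → (φ(1),φ(11)) = (1,7) ∈ E(G2) ✓
  (2,3) → (φ(2),φ(3)) = (3,6) ∈ E(G2) ✓
  (2,4) → (φ(2),φ(4)) = (0,3) ∈ E(G2) ✓
  (2,5) → (φ(2),φ(5)) = (2,3) ∈ E(G2) ✓
  (2,9) → (φ(2),φ(9)) = (3,5) ∈ E(G2) ✓
  (2,11) → (φ(2),φ(11)) = (1,3) ∈ E(G2) ✓
  (3,6) → (φ(3),φ(6)) = (6,11) ∈ E(G2) ✓
  (3,8) → (φ(3),φ(8)) = (6,8) ∈ E(G2) ✓
  (3,9) → (φ(3),φ(9)) = (5,6) ∈ E(G2) ✓
  (4,6) → (φ(4),φ(6)) = (0,11) ∈ E(G2) ✓
  (4,7) → (φ(4),φ(7)) = (0,9) ∈ E(G2) ✓
  (4,8) → (φ(4),φ(8)) = (0,8) ∈ E(G2) ✓
  (4,9) → (φ(4),φ(9)) = (0,5) ∈ E(G2) ✓
  (4,10) → (φ(4),φ(10)) = (0,10) ∈ E(G2) ✓
  (5,6) → (φ(5),φ(6)) = (2,11) ∈ E(G2) ✓
  (5,7) → (φ(5),φ(7)) = (2,9) ∈ E(G2) ✓
  (5,8) → (φ(5),φ(8)) = (2,8) ∈ E(G2) ✓
  (5,9) → (φ(5),φ(9)) = (2,5) ∈ E(G2) ✓
  (5,10) → (φ(5),φ(10)) = (2,10) ∈ E(G2) ✓
  (5,11) → (φ(5),φ(11)) = (1,2) ∈ E(G2) ✓
  (6,7) → (φ(6),φ(7)) = (9,11) ∈ E(G2) ✓
  (6,9) → (φ(6),φ(9)) = (5,11) ∈ E(G2) ✓
  (6,10) → (φ(6),φ(10)) = (10,11) ∈ E(G2) ✓
  (6,11) → (φ(6),φ(11)) = (1,11) ∈ E(G2) ✓
  (7,9) → (φ(7),φ(9)) = (5,9) ∈ E(G2) ✓
  (7,11) → (φ(7),φ(11)) = (1,9) ∈ E(G2) ✓
  (8,9) → (φ(8),φ(9)) = (5,8) ∈ E(G2) ✓
  (8,10) → (φ(8),φ(10)) = (8,10) ∈ E(G2) ✓
  (10,11) → (φ(10),φ(11)) = (1,10) ∈ E(G2) ✓
All 37 edges of G1 map to edges of G2, and |E(G1)| = |E(G2)| = 37, so φ is a bijection on edges as well as vertices. Hence G1 ≅ G2.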